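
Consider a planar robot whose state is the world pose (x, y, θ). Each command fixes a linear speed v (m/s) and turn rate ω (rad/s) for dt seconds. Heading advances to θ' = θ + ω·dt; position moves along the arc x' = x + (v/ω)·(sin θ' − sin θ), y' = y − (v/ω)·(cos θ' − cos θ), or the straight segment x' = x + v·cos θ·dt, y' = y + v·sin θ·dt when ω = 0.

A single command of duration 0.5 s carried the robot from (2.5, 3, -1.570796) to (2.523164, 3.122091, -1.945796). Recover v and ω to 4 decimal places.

v = -0.2500, ω = -0.7500

Δθ = -1.945796 − -1.570796 = -0.375000
ω = Δθ/dt = -0.375000/0.5 = -0.7500
R = −Δy/(cos θ' − cos θ) = 0.3333
v = R·ω = 0.3333·-0.7500 = -0.2500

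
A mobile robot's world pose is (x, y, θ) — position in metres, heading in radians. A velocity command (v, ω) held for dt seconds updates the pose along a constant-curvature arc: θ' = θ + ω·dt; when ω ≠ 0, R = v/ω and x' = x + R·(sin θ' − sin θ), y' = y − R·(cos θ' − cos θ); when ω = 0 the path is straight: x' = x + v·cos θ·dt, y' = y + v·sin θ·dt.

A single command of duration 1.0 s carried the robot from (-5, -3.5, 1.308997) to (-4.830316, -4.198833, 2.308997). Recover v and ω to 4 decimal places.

v = -0.7500, ω = 1.0000

Δθ = 2.308997 − 1.308997 = 1.000000
ω = Δθ/dt = 1.000000/1.0 = 1.0000
R = −Δy/(cos θ' − cos θ) = -0.7500
v = R·ω = -0.7500·1.0000 = -0.7500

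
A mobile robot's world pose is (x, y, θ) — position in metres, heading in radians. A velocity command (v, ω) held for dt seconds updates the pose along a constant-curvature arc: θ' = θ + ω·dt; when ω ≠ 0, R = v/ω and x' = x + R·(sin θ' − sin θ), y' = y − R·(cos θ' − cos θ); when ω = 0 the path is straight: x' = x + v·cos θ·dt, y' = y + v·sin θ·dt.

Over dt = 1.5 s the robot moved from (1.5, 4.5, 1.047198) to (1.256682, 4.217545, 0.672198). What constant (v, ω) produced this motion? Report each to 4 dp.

Δθ = 0.672198 − 1.047198 = -0.375000
ω = Δθ/dt = -0.375000/1.5 = -0.2500
R = −Δy/(cos θ' − cos θ) = 1.0000
v = R·ω = 1.0000·-0.2500 = -0.2500

v = -0.2500, ω = -0.2500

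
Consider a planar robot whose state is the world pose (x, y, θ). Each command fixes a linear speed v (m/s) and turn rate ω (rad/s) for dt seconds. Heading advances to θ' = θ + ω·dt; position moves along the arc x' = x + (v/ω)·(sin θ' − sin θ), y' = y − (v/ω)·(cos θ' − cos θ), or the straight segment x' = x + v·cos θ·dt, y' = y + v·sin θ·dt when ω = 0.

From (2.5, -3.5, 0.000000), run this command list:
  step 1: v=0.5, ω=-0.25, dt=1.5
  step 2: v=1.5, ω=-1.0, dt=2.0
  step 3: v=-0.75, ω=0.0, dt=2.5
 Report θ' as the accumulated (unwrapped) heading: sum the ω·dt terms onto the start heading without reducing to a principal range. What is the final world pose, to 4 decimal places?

(5.0742, -4.8145, -2.3750)

step 1: θ'=-0.3750 (R=-2.0000) → pose (3.2325, -3.6390, -0.3750)
step 2: θ'=-2.3750 (R=-1.5000) → pose (3.7237, -6.1152, -2.3750)
step 3: θ'=-2.3750 (straight) → pose (5.0742, -4.8145, -2.3750)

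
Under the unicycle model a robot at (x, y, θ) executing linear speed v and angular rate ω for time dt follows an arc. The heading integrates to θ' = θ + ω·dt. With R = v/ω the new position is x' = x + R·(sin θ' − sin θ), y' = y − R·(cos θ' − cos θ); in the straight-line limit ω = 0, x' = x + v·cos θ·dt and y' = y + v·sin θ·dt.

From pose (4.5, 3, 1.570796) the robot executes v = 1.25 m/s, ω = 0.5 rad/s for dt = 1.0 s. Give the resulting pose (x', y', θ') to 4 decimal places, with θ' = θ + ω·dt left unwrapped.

θ' = 1.5708 + 0.5·1.0 = 2.0708
R = v/ω = 1.25/0.5 = 2.5000
x' = 4.5 + 2.5000·(sin 2.0708 − sin 1.5708) = 4.1940
y' = 3 − 2.5000·(cos 2.0708 − cos 1.5708) = 4.1986

(4.1940, 4.1986, 2.0708)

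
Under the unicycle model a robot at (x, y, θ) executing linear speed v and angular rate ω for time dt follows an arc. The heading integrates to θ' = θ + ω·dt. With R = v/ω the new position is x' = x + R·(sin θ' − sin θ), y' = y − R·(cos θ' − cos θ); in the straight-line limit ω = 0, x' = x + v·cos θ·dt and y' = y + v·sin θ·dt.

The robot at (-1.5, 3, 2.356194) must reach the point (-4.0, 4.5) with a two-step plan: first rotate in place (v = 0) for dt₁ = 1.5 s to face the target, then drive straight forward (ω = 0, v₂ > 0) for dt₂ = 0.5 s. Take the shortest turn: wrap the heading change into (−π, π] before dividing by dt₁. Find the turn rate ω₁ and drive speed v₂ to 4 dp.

ω₁ = 0.1633, v₂ = 5.8310

heading to target = atan2(4.5−3, -4−-1.5) = 2.6012
Δθ = wrap(2.6012 − 2.3562) = 0.2450; ω₁ = Δθ/dt₁ = 0.1633
distance = √((-4−-1.5)² + (4.5−3)²) = 2.9155; v₂ = distance/dt₂ = 5.8310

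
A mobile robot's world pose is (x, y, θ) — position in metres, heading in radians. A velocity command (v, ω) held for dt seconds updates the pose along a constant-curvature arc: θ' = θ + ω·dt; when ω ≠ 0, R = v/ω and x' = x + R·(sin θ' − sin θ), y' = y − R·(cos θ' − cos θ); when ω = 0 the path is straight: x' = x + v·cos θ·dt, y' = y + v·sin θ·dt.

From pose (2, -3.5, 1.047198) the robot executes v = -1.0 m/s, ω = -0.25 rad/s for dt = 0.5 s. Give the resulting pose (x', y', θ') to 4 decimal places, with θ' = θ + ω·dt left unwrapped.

(1.7236, -3.9163, 0.9222)

θ' = 1.0472 + -0.25·0.5 = 0.9222
R = v/ω = -1.0/-0.25 = 4.0000
x' = 2 + 4.0000·(sin 0.9222 − sin 1.0472) = 1.7236
y' = -3.5 − 4.0000·(cos 0.9222 − cos 1.0472) = -3.9163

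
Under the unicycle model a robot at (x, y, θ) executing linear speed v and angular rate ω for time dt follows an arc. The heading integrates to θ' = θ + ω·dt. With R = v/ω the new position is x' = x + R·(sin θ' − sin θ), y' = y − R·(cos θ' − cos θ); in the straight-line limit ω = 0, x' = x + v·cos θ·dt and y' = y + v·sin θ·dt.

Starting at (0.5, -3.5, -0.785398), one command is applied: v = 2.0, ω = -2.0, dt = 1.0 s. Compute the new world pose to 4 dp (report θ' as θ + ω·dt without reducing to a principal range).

(0.1416, -5.1443, -2.7854)

θ' = -0.7854 + -2.0·1.0 = -2.7854
R = v/ω = 2.0/-2.0 = -1.0000
x' = 0.5 + -1.0000·(sin -2.7854 − sin -0.7854) = 0.1416
y' = -3.5 − -1.0000·(cos -2.7854 − cos -0.7854) = -5.1443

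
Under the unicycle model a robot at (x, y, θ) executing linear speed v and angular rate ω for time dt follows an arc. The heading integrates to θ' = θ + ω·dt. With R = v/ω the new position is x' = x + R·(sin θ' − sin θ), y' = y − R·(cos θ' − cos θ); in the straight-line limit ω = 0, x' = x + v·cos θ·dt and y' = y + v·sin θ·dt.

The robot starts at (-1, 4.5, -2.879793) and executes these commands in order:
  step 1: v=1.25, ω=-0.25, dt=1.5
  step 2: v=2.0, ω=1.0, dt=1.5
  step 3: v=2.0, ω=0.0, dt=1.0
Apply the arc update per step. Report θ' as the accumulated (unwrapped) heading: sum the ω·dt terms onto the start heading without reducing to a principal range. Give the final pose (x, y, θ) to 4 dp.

(-5.4170, 0.7741, -1.7548)

step 1: θ'=-3.2548 (R=-5.0000) → pose (-2.8589, 4.3616, -3.2548)
step 2: θ'=-1.7548 (R=2.0000) → pose (-5.0510, 2.7404, -1.7548)
step 3: θ'=-1.7548 (straight) → pose (-5.4170, 0.7741, -1.7548)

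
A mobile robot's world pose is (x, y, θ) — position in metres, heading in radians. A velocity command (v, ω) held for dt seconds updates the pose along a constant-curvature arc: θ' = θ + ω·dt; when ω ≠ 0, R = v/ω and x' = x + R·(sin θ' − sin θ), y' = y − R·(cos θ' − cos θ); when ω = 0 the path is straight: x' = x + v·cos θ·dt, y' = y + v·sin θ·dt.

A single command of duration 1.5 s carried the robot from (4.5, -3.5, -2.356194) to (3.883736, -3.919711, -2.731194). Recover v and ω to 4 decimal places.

v = 0.5000, ω = -0.2500

Δθ = -2.731194 − -2.356194 = -0.375000
ω = Δθ/dt = -0.375000/1.5 = -0.2500
R = Δx/(sin θ' − sin θ) = -2.0000
v = R·ω = -2.0000·-0.2500 = 0.5000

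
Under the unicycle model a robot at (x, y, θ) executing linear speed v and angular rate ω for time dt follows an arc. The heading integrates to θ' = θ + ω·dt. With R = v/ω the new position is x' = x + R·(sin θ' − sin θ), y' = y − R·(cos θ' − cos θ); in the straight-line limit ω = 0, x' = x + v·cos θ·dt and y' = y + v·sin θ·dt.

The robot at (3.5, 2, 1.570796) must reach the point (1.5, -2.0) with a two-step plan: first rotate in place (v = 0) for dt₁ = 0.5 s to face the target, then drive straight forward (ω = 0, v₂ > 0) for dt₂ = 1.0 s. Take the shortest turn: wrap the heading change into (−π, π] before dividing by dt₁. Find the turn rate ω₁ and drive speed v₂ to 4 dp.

heading to target = atan2(-2−2, 1.5−3.5) = -2.0344
Δθ = wrap(-2.0344 − 1.5708) = 2.6779; ω₁ = Δθ/dt₁ = 5.3559
distance = √((1.5−3.5)² + (-2−2)²) = 4.4721; v₂ = distance/dt₂ = 4.4721

ω₁ = 5.3559, v₂ = 4.4721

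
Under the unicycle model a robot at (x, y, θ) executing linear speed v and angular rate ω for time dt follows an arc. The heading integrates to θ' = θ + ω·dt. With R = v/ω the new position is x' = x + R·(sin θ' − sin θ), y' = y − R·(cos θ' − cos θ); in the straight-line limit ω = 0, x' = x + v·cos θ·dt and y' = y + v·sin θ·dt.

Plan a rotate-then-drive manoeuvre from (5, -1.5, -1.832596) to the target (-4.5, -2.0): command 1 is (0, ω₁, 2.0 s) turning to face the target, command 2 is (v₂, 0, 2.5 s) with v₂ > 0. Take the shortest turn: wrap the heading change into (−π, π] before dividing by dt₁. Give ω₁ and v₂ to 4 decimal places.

heading to target = atan2(-2−-1.5, -4.5−5) = -3.0890
Δθ = wrap(-3.0890 − -1.8326) = -1.2564; ω₁ = Δθ/dt₁ = -0.6282
distance = √((-4.5−5)² + (-2−-1.5)²) = 9.5131; v₂ = distance/dt₂ = 3.8053

ω₁ = -0.6282, v₂ = 3.8053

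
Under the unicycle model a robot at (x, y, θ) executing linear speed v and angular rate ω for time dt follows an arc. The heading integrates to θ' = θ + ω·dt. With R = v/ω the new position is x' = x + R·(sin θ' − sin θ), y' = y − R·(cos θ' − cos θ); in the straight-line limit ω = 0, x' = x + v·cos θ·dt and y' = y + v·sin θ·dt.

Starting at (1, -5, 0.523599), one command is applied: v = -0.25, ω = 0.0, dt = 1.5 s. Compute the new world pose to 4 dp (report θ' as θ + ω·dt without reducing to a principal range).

θ' = 0.5236 + 0.0·1.5 = 0.5236
ω = 0 → straight: x' = 1 + -0.25·cos(0.5236)·1.5 = 0.6752
y' = -5 + -0.25·sin(0.5236)·1.5 = -5.1875

(0.6752, -5.1875, 0.5236)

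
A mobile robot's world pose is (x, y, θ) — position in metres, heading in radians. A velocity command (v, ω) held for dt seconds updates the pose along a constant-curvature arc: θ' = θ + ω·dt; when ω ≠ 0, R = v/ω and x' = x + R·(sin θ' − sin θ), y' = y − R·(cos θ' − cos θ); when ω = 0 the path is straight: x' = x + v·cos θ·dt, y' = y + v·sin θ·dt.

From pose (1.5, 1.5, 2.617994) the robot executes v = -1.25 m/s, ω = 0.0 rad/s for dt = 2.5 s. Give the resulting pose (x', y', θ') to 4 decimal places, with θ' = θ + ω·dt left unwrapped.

θ' = 2.6180 + 0.0·2.5 = 2.6180
ω = 0 → straight: x' = 1.5 + -1.25·cos(2.6180)·2.5 = 4.2063
y' = 1.5 + -1.25·sin(2.6180)·2.5 = -0.0625

(4.2063, -0.0625, 2.6180)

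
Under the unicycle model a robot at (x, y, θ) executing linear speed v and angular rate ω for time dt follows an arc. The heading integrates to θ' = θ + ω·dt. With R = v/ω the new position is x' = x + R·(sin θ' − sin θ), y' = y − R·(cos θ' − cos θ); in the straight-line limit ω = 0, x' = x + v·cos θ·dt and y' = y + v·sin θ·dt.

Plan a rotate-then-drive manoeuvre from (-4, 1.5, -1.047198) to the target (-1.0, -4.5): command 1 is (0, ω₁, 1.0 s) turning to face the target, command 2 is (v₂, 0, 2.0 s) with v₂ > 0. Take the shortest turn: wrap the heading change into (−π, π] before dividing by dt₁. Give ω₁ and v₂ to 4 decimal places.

ω₁ = -0.0600, v₂ = 3.3541

heading to target = atan2(-4.5−1.5, -1−-4) = -1.1071
Δθ = wrap(-1.1071 − -1.0472) = -0.0600; ω₁ = Δθ/dt₁ = -0.0600
distance = √((-1−-4)² + (-4.5−1.5)²) = 6.7082; v₂ = distance/dt₂ = 3.3541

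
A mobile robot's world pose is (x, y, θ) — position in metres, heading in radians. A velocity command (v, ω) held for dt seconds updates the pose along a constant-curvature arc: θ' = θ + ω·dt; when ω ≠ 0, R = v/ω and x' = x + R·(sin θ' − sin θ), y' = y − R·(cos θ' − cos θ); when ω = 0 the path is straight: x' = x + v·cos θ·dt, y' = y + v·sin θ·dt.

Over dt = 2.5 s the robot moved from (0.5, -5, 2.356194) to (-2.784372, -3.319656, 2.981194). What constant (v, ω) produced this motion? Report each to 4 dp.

Δθ = 2.981194 − 2.356194 = 0.625000
ω = Δθ/dt = 0.625000/2.5 = 0.2500
R = Δx/(sin θ' − sin θ) = 6.0000
v = R·ω = 6.0000·0.2500 = 1.5000

v = 1.5000, ω = 0.2500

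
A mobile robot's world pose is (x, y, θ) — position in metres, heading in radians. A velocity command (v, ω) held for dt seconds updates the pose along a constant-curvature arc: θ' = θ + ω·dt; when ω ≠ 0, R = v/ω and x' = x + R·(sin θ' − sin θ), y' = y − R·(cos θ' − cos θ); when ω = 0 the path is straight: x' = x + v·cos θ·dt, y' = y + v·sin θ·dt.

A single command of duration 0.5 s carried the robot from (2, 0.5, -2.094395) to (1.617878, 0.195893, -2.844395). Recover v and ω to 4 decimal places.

Δθ = -2.844395 − -2.094395 = -0.750000
ω = Δθ/dt = -0.750000/0.5 = -1.5000
R = Δx/(sin θ' − sin θ) = -0.6667
v = R·ω = -0.6667·-1.5000 = 1.0000

v = 1.0000, ω = -1.5000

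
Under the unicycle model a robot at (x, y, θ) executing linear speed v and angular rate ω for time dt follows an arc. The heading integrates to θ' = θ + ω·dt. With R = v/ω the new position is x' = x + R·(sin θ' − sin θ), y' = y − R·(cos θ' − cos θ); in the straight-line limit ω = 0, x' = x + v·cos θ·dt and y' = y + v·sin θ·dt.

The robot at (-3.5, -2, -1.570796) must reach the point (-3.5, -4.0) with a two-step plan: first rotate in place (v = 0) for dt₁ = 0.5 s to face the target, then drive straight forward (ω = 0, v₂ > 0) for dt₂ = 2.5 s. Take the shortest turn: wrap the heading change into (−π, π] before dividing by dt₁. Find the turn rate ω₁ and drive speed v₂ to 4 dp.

ω₁ = 0.0000, v₂ = 0.8000

heading to target = atan2(-4−-2, -3.5−-3.5) = -1.5708
Δθ = wrap(-1.5708 − -1.5708) = 0.0000; ω₁ = Δθ/dt₁ = 0.0000
distance = √((-3.5−-3.5)² + (-4−-2)²) = 2.0000; v₂ = distance/dt₂ = 0.8000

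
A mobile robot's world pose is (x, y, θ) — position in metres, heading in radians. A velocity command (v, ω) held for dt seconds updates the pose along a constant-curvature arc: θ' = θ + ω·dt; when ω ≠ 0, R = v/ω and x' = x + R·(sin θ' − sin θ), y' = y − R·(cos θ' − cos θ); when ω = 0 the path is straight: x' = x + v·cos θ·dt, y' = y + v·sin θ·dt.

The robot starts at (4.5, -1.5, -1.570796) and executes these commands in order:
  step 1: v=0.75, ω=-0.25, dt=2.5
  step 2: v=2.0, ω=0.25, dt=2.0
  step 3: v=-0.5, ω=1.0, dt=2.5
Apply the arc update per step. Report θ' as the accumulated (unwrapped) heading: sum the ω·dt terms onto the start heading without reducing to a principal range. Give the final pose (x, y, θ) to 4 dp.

(1.6268, -6.5295, 0.8042)

step 1: θ'=-2.1958 (R=-3.0000) → pose (3.9329, -3.2553, -2.1958)
step 2: θ'=-1.6958 (R=8.0000) → pose (2.4830, -6.9387, -1.6958)
step 3: θ'=0.8042 (R=-0.5000) → pose (1.6268, -6.5295, 0.8042)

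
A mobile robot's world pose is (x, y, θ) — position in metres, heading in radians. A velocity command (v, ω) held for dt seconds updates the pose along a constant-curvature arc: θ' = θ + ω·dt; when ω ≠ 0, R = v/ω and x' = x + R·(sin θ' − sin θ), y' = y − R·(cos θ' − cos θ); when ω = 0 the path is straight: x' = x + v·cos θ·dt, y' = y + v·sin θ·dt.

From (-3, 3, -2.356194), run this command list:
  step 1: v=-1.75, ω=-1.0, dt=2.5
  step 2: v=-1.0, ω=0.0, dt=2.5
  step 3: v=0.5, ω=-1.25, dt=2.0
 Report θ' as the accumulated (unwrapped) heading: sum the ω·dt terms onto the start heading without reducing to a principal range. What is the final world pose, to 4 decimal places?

(0.3584, -0.8288, -7.3562)

step 1: θ'=-4.8562 (R=1.7500) → pose (-0.0306, 1.5118, -4.8562)
step 2: θ'=-4.8562 (straight) → pose (-0.3889, -0.9624, -4.8562)
step 3: θ'=-7.3562 (R=-0.4000) → pose (0.3584, -0.8288, -7.3562)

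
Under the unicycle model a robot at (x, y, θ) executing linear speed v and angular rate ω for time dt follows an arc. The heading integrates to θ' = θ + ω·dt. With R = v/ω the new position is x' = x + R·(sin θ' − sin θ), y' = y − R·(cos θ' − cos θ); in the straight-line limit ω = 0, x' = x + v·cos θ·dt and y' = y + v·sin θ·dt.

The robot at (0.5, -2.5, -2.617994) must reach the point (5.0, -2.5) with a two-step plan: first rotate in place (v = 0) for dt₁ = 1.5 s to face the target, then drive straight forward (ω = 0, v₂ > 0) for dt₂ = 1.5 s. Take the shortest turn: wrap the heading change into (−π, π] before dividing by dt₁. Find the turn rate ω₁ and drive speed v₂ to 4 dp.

ω₁ = 1.7453, v₂ = 3.0000

heading to target = atan2(-2.5−-2.5, 5−0.5) = 0.0000
Δθ = wrap(0.0000 − -2.6180) = 2.6180; ω₁ = Δθ/dt₁ = 1.7453
distance = √((5−0.5)² + (-2.5−-2.5)²) = 4.5000; v₂ = distance/dt₂ = 3.0000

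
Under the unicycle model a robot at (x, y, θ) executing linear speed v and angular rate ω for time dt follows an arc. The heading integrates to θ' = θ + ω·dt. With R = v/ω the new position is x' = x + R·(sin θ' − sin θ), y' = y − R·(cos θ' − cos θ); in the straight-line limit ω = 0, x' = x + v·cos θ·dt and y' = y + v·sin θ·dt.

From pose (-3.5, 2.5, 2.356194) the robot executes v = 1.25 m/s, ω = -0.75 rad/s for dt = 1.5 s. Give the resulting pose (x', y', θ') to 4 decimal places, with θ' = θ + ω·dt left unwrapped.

(-3.8930, 4.2337, 1.2312)

θ' = 2.3562 + -0.75·1.5 = 1.2312
R = v/ω = 1.25/-0.75 = -1.6667
x' = -3.5 + -1.6667·(sin 1.2312 − sin 2.3562) = -3.8930
y' = 2.5 − -1.6667·(cos 1.2312 − cos 2.3562) = 4.2337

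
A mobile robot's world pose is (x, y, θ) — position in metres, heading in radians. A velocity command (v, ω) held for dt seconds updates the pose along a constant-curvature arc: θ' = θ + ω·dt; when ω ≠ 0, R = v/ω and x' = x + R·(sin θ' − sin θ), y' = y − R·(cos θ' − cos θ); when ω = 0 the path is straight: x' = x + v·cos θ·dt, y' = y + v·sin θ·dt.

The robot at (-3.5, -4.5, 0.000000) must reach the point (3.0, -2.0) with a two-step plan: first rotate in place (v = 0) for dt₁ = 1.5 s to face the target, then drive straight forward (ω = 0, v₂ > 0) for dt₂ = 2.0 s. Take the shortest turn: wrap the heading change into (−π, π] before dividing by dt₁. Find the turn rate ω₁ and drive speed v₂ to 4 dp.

ω₁ = 0.2448, v₂ = 3.4821

heading to target = atan2(-2−-4.5, 3−-3.5) = 0.3672
Δθ = wrap(0.3672 − 0.0000) = 0.3672; ω₁ = Δθ/dt₁ = 0.2448
distance = √((3−-3.5)² + (-2−-4.5)²) = 6.9642; v₂ = distance/dt₂ = 3.4821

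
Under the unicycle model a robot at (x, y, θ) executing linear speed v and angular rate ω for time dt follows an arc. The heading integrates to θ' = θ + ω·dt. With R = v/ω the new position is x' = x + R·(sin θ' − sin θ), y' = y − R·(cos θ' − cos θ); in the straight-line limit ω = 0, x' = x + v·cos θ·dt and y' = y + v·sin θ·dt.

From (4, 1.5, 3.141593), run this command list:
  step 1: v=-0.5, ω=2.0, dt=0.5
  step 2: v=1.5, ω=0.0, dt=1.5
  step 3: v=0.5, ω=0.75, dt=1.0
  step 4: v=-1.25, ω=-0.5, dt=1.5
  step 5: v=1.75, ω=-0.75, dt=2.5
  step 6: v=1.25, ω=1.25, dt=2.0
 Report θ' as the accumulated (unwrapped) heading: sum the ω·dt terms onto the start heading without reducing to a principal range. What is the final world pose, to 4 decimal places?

(-2.2645, 0.1088, 4.7666)

step 1: θ'=4.1416 (R=-0.2500) → pose (4.2104, 1.6149, 4.1416)
step 2: θ'=4.1416 (straight) → pose (2.9947, -0.2784, 4.1416)
step 3: θ'=4.8916 (R=0.6667) → pose (2.8997, -0.7574, 4.8916)
step 4: θ'=4.1416 (R=2.5000) → pose (3.2560, 1.0390, 4.1416)
step 5: θ'=2.2666 (R=-2.3333) → pose (-0.4984, 0.8040, 2.2666)
step 6: θ'=4.7666 (R=1.0000) → pose (-2.2645, 0.1088, 4.7666)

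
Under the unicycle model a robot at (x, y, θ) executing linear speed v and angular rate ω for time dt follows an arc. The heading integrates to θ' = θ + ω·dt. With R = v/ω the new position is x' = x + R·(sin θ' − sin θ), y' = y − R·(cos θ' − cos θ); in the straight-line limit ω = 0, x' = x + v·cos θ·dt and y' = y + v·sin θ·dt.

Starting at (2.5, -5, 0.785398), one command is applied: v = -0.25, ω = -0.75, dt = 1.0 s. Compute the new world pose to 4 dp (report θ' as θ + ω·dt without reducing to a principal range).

θ' = 0.7854 + -0.75·1.0 = 0.0354
R = v/ω = -0.25/-0.75 = 0.3333
x' = 2.5 + 0.3333·(sin 0.0354 − sin 0.7854) = 2.2761
y' = -5 − 0.3333·(cos 0.0354 − cos 0.7854) = -5.0974

(2.2761, -5.0974, 0.0354)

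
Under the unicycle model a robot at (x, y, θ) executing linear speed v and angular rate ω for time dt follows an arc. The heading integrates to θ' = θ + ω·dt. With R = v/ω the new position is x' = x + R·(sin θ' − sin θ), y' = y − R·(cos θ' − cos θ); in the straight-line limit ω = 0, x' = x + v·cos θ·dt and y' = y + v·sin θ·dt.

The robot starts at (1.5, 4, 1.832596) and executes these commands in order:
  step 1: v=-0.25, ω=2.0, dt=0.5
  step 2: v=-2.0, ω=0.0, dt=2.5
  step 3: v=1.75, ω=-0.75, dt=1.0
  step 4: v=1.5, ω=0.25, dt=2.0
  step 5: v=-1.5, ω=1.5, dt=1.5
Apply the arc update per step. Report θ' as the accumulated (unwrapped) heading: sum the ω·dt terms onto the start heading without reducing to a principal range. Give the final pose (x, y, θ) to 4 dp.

(4.4951, 6.5888, 4.8326)

step 1: θ'=2.8326 (R=-0.1250) → pose (1.5827, 3.9133, 2.8326)
step 2: θ'=2.8326 (straight) → pose (6.3459, 2.3928, 2.8326)
step 3: θ'=2.0826 (R=-2.3333) → pose (5.0211, 3.4728, 2.0826)
step 4: θ'=2.5826 (R=6.0000) → pose (2.9720, 5.6211, 2.5826)
step 5: θ'=4.8326 (R=-1.0000) → pose (4.4951, 6.5888, 4.8326)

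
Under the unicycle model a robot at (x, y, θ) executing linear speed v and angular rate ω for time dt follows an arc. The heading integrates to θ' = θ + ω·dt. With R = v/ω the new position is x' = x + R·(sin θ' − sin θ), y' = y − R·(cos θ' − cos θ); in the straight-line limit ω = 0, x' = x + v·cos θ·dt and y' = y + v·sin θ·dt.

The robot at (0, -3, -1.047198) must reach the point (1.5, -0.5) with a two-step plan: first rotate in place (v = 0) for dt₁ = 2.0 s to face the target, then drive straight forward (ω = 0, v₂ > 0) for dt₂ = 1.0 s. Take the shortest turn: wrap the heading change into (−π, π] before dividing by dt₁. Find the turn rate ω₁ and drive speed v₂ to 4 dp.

heading to target = atan2(-0.5−-3, 1.5−0) = 1.0304
Δθ = wrap(1.0304 − -1.0472) = 2.0776; ω₁ = Δθ/dt₁ = 1.0388
distance = √((1.5−0)² + (-0.5−-3)²) = 2.9155; v₂ = distance/dt₂ = 2.9155

ω₁ = 1.0388, v₂ = 2.9155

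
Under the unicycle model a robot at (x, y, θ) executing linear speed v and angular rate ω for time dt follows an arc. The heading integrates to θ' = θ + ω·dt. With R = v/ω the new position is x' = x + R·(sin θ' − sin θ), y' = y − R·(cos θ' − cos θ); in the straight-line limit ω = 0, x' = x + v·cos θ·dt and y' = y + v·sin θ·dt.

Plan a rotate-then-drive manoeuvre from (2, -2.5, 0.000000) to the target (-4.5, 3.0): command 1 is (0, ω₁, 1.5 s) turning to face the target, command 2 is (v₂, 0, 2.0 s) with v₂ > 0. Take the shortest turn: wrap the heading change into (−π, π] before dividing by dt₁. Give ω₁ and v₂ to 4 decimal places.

heading to target = atan2(3−-2.5, -4.5−2) = 2.4393
Δθ = wrap(2.4393 − 0.0000) = 2.4393; ω₁ = Δθ/dt₁ = 1.6262
distance = √((-4.5−2)² + (3−-2.5)²) = 8.5147; v₂ = distance/dt₂ = 4.2573

ω₁ = 1.6262, v₂ = 4.2573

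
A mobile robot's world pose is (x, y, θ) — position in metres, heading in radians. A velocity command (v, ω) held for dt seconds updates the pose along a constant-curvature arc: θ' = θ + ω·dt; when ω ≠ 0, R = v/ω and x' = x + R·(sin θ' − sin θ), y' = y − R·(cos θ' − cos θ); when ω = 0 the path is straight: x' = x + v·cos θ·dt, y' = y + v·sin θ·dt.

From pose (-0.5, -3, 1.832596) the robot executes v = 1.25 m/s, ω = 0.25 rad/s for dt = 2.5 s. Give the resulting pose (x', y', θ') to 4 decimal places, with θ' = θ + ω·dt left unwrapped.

θ' = 1.8326 + 0.25·2.5 = 2.4576
R = v/ω = 1.25/0.25 = 5.0000
x' = -0.5 + 5.0000·(sin 2.4576 − sin 1.8326) = -2.1702
y' = -3 − 5.0000·(cos 2.4576 − cos 1.8326) = -0.4188

(-2.1702, -0.4188, 2.4576)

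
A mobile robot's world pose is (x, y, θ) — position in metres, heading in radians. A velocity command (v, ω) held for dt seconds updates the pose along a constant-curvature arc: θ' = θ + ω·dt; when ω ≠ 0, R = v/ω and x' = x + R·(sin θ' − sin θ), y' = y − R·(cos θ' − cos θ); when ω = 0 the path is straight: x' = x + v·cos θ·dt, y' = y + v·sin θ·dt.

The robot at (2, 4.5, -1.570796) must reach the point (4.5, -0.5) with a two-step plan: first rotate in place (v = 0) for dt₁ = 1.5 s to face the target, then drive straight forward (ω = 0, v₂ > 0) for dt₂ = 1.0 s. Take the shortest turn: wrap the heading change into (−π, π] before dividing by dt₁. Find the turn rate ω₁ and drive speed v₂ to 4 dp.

ω₁ = 0.3091, v₂ = 5.5902

heading to target = atan2(-0.5−4.5, 4.5−2) = -1.1071
Δθ = wrap(-1.1071 − -1.5708) = 0.4636; ω₁ = Δθ/dt₁ = 0.3091
distance = √((4.5−2)² + (-0.5−4.5)²) = 5.5902; v₂ = distance/dt₂ = 5.5902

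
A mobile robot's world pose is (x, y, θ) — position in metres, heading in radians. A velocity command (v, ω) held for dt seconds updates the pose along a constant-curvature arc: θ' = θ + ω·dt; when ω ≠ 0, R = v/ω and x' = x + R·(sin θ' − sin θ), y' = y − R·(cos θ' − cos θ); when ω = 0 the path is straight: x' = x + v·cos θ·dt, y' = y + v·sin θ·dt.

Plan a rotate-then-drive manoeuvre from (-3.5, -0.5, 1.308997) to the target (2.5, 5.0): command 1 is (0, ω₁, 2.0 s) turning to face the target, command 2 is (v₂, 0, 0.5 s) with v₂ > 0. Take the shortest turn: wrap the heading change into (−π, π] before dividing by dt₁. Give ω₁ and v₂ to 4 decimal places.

ω₁ = -0.2835, v₂ = 16.2788

heading to target = atan2(5−-0.5, 2.5−-3.5) = 0.7419
Δθ = wrap(0.7419 − 1.3090) = -0.5670; ω₁ = Δθ/dt₁ = -0.2835
distance = √((2.5−-3.5)² + (5−-0.5)²) = 8.1394; v₂ = distance/dt₂ = 16.2788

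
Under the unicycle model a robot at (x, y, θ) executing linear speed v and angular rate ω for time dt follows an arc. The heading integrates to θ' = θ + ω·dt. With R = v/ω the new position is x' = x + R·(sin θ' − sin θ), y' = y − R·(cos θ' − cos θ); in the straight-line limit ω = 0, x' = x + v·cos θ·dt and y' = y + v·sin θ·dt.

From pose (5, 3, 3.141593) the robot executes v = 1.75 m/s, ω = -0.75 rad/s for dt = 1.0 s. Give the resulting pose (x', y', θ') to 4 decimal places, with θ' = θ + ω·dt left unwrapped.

θ' = 3.1416 + -0.75·1.0 = 2.3916
R = v/ω = 1.75/-0.75 = -2.3333
x' = 5 + -2.3333·(sin 2.3916 − sin 3.1416) = 3.4095
y' = 3 − -2.3333·(cos 2.3916 − cos 3.1416) = 3.6261

(3.4095, 3.6261, 2.3916)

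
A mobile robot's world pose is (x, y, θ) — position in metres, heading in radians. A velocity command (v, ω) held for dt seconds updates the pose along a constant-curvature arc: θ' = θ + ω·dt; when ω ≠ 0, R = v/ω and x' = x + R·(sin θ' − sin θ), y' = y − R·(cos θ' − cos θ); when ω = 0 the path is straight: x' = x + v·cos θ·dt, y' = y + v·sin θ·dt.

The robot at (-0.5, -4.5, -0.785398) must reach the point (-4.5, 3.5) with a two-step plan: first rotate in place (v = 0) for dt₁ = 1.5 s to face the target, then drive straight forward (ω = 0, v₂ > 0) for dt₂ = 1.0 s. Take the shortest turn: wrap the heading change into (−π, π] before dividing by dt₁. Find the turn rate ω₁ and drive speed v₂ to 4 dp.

ω₁ = 1.8799, v₂ = 8.9443

heading to target = atan2(3.5−-4.5, -4.5−-0.5) = 2.0344
Δθ = wrap(2.0344 − -0.7854) = 2.8198; ω₁ = Δθ/dt₁ = 1.8799
distance = √((-4.5−-0.5)² + (3.5−-4.5)²) = 8.9443; v₂ = distance/dt₂ = 8.9443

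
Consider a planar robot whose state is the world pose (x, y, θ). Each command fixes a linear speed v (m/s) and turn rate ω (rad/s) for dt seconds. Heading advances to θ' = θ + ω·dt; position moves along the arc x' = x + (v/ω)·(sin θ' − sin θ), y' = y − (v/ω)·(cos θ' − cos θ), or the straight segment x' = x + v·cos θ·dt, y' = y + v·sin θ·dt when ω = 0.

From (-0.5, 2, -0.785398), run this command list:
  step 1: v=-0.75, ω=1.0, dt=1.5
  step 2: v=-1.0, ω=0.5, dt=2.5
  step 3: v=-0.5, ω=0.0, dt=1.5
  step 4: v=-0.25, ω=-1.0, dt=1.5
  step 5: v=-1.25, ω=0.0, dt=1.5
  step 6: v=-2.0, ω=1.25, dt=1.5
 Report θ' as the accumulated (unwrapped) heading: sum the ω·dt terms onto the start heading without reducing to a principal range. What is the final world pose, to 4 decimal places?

(-3.9985, -4.6369, 2.3396)

step 1: θ'=0.7146 (R=-0.7500) → pose (-1.5218, 2.0362, 0.7146)
step 2: θ'=1.9646 (R=-2.0000) → pose (-2.0581, -0.2419, 1.9646)
step 3: θ'=1.9646 (straight) → pose (-1.7703, -0.9345, 1.9646)
step 4: θ'=0.4646 (R=0.2500) → pose (-1.8892, -1.2540, 0.4646)
step 5: θ'=0.4646 (straight) → pose (-3.5654, -2.0941, 0.4646)
step 6: θ'=2.3396 (R=-1.6000) → pose (-3.9985, -4.6369, 2.3396)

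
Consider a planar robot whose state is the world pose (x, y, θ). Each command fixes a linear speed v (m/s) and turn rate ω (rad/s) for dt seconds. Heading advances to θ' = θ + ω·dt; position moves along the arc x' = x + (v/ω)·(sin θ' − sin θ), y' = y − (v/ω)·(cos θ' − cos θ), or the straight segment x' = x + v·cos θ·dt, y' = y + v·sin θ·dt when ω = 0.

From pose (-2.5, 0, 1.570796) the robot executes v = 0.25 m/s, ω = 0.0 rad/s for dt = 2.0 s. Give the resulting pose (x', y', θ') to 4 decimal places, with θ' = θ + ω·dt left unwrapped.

θ' = 1.5708 + 0.0·2.0 = 1.5708
ω = 0 → straight: x' = -2.5 + 0.25·cos(1.5708)·2.0 = -2.5000
y' = 0 + 0.25·sin(1.5708)·2.0 = 0.5000

(-2.5000, 0.5000, 1.5708)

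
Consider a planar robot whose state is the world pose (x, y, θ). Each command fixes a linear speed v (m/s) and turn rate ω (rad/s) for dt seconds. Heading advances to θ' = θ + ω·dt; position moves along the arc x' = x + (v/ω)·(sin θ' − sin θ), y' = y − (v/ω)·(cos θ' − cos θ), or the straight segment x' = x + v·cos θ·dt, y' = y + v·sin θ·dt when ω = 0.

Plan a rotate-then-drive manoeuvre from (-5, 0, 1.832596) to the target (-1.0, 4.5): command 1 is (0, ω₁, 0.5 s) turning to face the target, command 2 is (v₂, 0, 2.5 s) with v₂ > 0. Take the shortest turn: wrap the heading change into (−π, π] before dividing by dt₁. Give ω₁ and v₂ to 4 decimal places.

ω₁ = -1.9769, v₂ = 2.4083

heading to target = atan2(4.5−0, -1−-5) = 0.8442
Δθ = wrap(0.8442 − 1.8326) = -0.9884; ω₁ = Δθ/dt₁ = -1.9769
distance = √((-1−-5)² + (4.5−0)²) = 6.0208; v₂ = distance/dt₂ = 2.4083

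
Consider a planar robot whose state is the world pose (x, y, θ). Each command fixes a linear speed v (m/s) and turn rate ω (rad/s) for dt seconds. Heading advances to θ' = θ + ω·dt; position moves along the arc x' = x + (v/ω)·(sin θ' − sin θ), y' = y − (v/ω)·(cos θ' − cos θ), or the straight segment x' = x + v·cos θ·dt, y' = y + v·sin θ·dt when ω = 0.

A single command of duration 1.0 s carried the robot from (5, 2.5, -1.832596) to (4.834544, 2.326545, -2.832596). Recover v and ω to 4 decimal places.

v = 0.2500, ω = -1.0000

Δθ = -2.832596 − -1.832596 = -1.000000
ω = Δθ/dt = -1.000000/1.0 = -1.0000
R = −Δy/(cos θ' − cos θ) = -0.2500
v = R·ω = -0.2500·-1.0000 = 0.2500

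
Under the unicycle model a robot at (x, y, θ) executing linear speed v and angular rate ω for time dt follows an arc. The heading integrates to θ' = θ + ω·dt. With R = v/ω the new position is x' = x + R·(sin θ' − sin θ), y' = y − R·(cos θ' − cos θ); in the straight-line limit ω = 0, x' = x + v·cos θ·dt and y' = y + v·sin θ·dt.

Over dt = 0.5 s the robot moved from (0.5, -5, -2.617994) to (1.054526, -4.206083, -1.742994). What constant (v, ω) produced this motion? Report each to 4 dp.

v = -2.0000, ω = 1.7500

Δθ = -1.742994 − -2.617994 = 0.875000
ω = Δθ/dt = 0.875000/0.5 = 1.7500
R = −Δy/(cos θ' − cos θ) = -1.1429
v = R·ω = -1.1429·1.7500 = -2.0000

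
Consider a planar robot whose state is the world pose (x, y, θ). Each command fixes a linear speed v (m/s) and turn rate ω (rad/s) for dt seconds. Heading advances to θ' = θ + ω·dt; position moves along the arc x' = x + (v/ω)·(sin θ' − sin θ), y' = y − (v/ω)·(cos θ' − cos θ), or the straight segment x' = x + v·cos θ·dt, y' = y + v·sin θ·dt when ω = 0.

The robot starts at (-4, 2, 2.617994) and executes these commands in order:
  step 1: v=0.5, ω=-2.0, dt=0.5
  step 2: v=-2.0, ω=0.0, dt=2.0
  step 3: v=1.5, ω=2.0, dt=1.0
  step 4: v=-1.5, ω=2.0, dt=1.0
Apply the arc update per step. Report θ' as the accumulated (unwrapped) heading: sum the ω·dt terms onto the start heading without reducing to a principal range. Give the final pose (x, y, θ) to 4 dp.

step 1: θ'=1.6180 (R=-0.2500) → pose (-4.1247, 2.2047, 1.6180)
step 2: θ'=1.6180 (straight) → pose (-3.9360, -1.7908, 1.6180)
step 3: θ'=3.6180 (R=0.7500) → pose (-5.0291, -1.1597, 3.6180)
step 4: θ'=5.6180 (R=-0.7500) → pose (-4.9101, 0.0969, 5.6180)

(-4.9101, 0.0969, 5.6180)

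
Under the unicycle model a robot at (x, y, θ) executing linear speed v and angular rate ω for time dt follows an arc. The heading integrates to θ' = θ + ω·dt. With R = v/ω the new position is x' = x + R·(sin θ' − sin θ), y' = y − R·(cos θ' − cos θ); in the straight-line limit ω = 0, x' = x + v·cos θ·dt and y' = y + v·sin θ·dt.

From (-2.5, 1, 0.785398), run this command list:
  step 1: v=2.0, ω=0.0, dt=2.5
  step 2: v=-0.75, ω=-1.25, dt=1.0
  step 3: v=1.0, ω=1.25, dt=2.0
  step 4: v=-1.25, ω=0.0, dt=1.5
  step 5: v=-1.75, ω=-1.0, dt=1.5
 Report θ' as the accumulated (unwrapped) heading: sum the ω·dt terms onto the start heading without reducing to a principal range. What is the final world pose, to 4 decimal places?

step 1: θ'=0.7854 (straight) → pose (1.0355, 4.5355, 0.7854)
step 2: θ'=-0.4646 (R=0.6000) → pose (0.3424, 4.4234, -0.4646)
step 3: θ'=2.0354 (R=0.8000) → pose (1.4161, 5.4971, 2.0354)
step 4: θ'=2.0354 (straight) → pose (2.2562, 3.8208, 2.0354)
step 5: θ'=0.5354 (R=1.7500) → pose (1.5845, 1.5316, 0.5354)

(1.5845, 1.5316, 0.5354)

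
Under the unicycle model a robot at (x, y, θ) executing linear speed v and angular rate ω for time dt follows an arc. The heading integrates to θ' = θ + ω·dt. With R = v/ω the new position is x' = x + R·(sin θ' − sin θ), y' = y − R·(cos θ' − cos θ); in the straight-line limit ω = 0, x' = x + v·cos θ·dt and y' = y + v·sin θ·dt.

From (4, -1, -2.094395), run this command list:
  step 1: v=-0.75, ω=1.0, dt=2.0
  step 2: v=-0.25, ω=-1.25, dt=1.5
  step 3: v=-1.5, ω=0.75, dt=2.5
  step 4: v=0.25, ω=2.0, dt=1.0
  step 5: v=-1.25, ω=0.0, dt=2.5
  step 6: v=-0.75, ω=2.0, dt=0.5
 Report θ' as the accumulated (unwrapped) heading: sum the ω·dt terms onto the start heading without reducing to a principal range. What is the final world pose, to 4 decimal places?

(3.0242, 0.1384, 2.9056)

step 1: θ'=-0.0944 (R=-0.7500) → pose (3.4212, 0.1217, -0.0944)
step 2: θ'=-1.9694 (R=0.2000) → pose (3.2557, 0.3984, -1.9694)
step 3: θ'=-0.0944 (R=-2.0000) → pose (1.6010, 3.1657, -0.0944)
step 4: θ'=1.9056 (R=0.1250) → pose (1.7308, 3.3313, 1.9056)
step 5: θ'=1.9056 (straight) → pose (2.7577, 0.3798, 1.9056)
step 6: θ'=2.9056 (R=-0.3750) → pose (3.0242, 0.1384, 2.9056)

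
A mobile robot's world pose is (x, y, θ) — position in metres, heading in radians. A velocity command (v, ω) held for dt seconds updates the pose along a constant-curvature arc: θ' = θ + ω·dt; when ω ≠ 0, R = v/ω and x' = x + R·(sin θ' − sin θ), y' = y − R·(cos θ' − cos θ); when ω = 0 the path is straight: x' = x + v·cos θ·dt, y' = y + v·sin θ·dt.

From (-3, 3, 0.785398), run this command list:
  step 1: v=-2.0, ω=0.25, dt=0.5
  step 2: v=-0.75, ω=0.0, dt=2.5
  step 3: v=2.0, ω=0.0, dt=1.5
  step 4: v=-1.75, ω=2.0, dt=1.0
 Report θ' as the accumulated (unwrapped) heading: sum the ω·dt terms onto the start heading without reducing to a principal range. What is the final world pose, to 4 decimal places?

step 1: θ'=0.9104 (R=-8.0000) → pose (-3.6611, 2.2506, 0.9104)
step 2: θ'=0.9104 (straight) → pose (-4.8113, 0.7698, 0.9104)
step 3: θ'=0.9104 (straight) → pose (-2.9710, 3.1391, 0.9104)
step 4: θ'=2.9104 (R=-0.8750) → pose (-2.4805, 1.7506, 2.9104)

(-2.4805, 1.7506, 2.9104)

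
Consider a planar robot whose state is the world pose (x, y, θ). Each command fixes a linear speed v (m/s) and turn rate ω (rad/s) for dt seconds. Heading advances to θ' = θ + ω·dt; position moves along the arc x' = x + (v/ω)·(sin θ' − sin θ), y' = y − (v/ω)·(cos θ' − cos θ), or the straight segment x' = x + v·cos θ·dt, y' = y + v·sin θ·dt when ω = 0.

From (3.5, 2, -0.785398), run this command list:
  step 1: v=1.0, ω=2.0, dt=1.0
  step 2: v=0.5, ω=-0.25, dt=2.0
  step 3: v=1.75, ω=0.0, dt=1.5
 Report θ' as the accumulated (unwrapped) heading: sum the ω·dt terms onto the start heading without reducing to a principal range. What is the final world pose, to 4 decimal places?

step 1: θ'=1.2146 (R=0.5000) → pose (4.3222, 2.1792, 1.2146)
step 2: θ'=0.7146 (R=-2.0000) → pose (4.8860, 2.9925, 0.7146)
step 3: θ'=0.7146 (straight) → pose (6.8688, 4.7127, 0.7146)

(6.8688, 4.7127, 0.7146)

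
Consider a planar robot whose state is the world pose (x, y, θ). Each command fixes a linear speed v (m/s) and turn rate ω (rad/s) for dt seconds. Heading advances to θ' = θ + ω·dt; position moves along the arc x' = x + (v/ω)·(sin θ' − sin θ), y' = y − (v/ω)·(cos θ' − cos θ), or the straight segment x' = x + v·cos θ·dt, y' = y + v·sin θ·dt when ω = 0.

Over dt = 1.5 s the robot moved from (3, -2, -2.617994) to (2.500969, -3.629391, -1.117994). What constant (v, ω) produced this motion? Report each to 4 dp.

Δθ = -1.117994 − -2.617994 = 1.500000
ω = Δθ/dt = 1.500000/1.5 = 1.0000
R = −Δy/(cos θ' − cos θ) = 1.2500
v = R·ω = 1.2500·1.0000 = 1.2500

v = 1.2500, ω = 1.0000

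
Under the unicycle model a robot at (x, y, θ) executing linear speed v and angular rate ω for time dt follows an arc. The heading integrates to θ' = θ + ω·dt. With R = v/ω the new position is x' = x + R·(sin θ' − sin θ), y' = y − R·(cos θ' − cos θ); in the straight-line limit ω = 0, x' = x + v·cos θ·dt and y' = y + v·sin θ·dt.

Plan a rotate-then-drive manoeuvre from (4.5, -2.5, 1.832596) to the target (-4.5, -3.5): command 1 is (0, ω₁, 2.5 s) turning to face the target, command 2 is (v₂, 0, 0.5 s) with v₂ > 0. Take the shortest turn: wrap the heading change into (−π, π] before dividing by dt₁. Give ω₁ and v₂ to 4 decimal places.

heading to target = atan2(-3.5−-2.5, -4.5−4.5) = -3.0309
Δθ = wrap(-3.0309 − 1.8326) = 1.4197; ω₁ = Δθ/dt₁ = 0.5679
distance = √((-4.5−4.5)² + (-3.5−-2.5)²) = 9.0554; v₂ = distance/dt₂ = 18.1108

ω₁ = 0.5679, v₂ = 18.1108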